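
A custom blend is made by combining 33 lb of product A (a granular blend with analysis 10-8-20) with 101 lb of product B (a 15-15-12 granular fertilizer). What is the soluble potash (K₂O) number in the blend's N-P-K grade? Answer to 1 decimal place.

14.0% K₂O

Total mass = 33 + 101 = 134 lb.
K₂O mass = 20%×33 + 12%×101 = 18.72 lb.
% K₂O = 18.72 / 134 = 13.9701%.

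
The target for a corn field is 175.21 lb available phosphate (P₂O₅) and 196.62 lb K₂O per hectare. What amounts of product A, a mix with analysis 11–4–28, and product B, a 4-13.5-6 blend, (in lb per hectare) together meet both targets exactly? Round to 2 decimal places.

Let a = lb of product A, b = lb of product B (per hectare).
P₂O₅: 0.04·a + 0.135·b = 175.21
K₂O: 0.28·a + 0.06·b = 196.62
Eliminate b: (row1) − 0.135/0.06·(row2) → -0.59·a = -267.185, so a = 452.856.
Then b = (196.62 − 0.28·452.856) / 0.06 = 1163.672.

452.86 lb product A, 1163.67 lb product B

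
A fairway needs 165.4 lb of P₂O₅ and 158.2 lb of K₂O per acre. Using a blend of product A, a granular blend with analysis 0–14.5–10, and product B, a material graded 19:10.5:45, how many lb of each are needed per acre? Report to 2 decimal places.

1056.05 lb product A, 116.88 lb product B

With a, b = lb per acre of product A and product B:
P₂O₅: 0.145·a + 0.105·b = 165.4
K₂O: 0.1·a + 0.45·b = 158.2
From row1: a = (165.4 − 0.105·b) / 0.145.
Into row2: 0.1·(165.4 − 0.105·b)/0.145 + 0.45·b = 158.2 → b = 116.877, a = 1056.0548.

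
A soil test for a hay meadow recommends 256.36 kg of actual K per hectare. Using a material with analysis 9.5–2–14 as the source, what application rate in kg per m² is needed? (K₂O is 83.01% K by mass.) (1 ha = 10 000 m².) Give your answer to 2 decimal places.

0.22 kg of product per sq m

As K₂O: 256.36 / 0.8301 = 308.83 kg per hectare.
Product per hectare = 308.83 / 14% = 2205.93 kg.
Convert to per m²: 2205.93 × 0.0001 = 0.220593 kg.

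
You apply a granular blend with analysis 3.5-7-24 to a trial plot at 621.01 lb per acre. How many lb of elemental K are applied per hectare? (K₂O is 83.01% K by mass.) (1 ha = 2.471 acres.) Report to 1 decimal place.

K₂O per acre = 621.01 × 24% = 149.042 lb.
Elemental K = 149.042 × 0.8301 = 123.72 lb per acre.
Convert to per hectare: 123.72 × 2.471 = 305.712 lb.

305.7 lb K per hectare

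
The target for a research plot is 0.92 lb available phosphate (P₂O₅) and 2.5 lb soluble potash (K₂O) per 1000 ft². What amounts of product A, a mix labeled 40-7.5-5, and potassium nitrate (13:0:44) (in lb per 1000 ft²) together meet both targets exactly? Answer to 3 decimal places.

Let a = lb of product A, b = lb of potassium nitrate (per 1000 ft²).
P₂O₅: 0.075·a + 0·b = 0.92
K₂O: 0.05·a + 0.44·b = 2.5
Eliminate b: (row1) − 0/0.44·(row2) → 0.075·a = 0.92, so a = 12.2667.
Then b = (2.5 − 0.05·12.2667) / 0.44 = 4.28788.

12.267 lb product A, 4.288 lb potassium nitrate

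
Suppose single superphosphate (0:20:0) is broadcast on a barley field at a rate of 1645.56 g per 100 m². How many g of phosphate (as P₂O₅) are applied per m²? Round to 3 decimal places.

P₂O₅ per 100 m² = 1645.56 × 20% = 329.112 g.
Convert to per m²: 329.112 × 0.01 = 3.29112 g.

3.291 g P₂O₅ per sq m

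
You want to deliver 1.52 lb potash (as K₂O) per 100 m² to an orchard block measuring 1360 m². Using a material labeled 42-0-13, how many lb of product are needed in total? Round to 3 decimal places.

Product per 100 m² = 1.52 / 13% = 11.6923 lb.
Total product = 11.6923 × 1360 / 100 = 159.0154 lb.

159.015 lb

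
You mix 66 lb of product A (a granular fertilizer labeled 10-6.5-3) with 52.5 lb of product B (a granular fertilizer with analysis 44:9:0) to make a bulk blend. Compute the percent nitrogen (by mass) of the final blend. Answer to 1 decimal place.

25.1% N

Total mass = 66 + 52.5 = 118.5 lb.
N mass = 10%×66 + 44%×52.5 = 29.7 lb.
% N = 29.7 / 118.5 = 25.0633%.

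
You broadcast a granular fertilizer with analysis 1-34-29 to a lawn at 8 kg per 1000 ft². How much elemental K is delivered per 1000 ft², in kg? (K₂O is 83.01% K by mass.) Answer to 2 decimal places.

1.93 kg K per thousand sq ft

K₂O per 1000 ft² = 8 × 29% = 2.32 kg.
Elemental K = 2.32 × 0.8301 = 1.92583 kg per 1000 ft².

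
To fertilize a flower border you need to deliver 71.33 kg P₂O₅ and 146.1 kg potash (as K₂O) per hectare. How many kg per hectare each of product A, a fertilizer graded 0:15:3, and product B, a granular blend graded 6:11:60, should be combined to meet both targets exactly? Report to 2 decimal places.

308.27 kg product A, 228.09 kg product B

With a, b = kg per hectare of product A and product B:
P₂O₅: 0.15·a + 0.11·b = 71.33
K₂O: 0.03·a + 0.6·b = 146.1
Eliminate a: (row1) − 0.15/0.03·(row2) → -2.89·b = -659.17, so b = 228.087.
Back-substitute: a = (71.33 − 0.11·228.087) / 0.15 = 308.2699.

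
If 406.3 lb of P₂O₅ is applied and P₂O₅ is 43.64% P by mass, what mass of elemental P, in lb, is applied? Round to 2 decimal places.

P = 406.3 × 0.4364 = 177.309 lb.

177.31 lb P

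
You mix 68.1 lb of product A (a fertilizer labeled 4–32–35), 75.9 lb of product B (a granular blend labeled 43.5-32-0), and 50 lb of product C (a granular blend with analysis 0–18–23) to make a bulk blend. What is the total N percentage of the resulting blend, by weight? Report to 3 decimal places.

Total mass = 68.1 + 75.9 + 50 = 194 lb.
N mass = 4%×68.1 + 43.5%×75.9 + 0%×50 = 35.7405 lb.
% N = 35.7405 / 194 = 18.4229%.

18.423% N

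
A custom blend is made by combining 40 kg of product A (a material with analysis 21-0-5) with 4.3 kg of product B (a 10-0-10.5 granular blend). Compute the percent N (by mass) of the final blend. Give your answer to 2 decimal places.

19.93% N

Total mass = 40 + 4.3 = 44.3 kg.
N mass = 21%×40 + 10%×4.3 = 8.83 kg.
% N = 8.83 / 44.3 = 19.9323%.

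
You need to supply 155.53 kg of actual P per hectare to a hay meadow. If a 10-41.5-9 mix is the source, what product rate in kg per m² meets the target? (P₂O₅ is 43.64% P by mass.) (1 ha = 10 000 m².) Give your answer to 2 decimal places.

0.09 kg of product per sq m

As P₂O₅: 155.53 / 0.4364 = 356.393 kg per hectare.
Product per hectare = 356.393 / 41.5% = 858.779 kg.
Convert to per m²: 858.779 × 0.0001 = 0.0858779 kg.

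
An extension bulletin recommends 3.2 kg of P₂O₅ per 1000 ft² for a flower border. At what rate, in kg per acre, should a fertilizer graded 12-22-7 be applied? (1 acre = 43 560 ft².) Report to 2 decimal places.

633.60 kg of product per acre

Product per 1000 ft² = 3.2 / 22% = 14.5455 kg.
Convert to per acre: 14.5455 × 43.56 = 633.6 kg.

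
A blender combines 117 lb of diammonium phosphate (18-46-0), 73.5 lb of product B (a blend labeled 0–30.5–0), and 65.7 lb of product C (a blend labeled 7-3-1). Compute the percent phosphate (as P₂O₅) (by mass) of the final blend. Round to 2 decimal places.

30.53% P₂O₅

Total mass = 117 + 73.5 + 65.7 = 256.2 lb.
P₂O₅ mass = 46%×117 + 30.5%×73.5 + 3%×65.7 = 78.2085 lb.
% P₂O₅ = 78.2085 / 256.2 = 30.5263%.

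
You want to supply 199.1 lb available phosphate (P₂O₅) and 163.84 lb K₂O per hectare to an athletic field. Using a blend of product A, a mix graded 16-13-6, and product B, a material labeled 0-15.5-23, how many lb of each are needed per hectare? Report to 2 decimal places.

990.18 lb product A, 454.04 lb product B

Per-hectare balance (a = product A, b = product B):
P₂O₅: 0.13·a + 0.155·b = 199.1
K₂O: 0.06·a + 0.23·b = 163.84
Eliminate b: (row1) − 0.155/0.23·(row2) → 0.0895652·a = 88.6861, so a = 990.184.
Then b = (163.84 − 0.06·990.184) / 0.23 = 454.039.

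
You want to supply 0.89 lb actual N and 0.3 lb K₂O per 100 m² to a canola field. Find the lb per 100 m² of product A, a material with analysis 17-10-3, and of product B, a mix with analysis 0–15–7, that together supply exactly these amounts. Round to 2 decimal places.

5.24 lb product A, 2.04 lb product B

Let a = lb of product A, b = lb of product B (per 100 m²).
N: 0.17·a + 0·b = 0.89
K₂O: 0.03·a + 0.07·b = 0.3
Eliminate a: (row1) − 0.17/0.03·(row2) → -0.396667·b = -0.81, so b = 2.04202.
Back-substitute: a = (0.89 − 0·2.04202) / 0.17 = 5.23529.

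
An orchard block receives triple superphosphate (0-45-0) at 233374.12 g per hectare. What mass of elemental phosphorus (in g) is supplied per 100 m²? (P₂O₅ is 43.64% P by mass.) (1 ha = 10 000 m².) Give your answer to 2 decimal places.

458.30 g P per hundred sq m

P₂O₅ per hectare = 233374.12 × 45% = 105018 g.
Elemental P = 105018 × 0.4364 = 45830 g per hectare.
Convert to per 100 m²: 45830 × 0.01 = 458.3001 g.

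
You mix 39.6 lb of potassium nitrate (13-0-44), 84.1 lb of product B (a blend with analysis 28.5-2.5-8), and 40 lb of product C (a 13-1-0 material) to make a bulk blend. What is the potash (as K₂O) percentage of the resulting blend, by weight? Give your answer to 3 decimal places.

Total mass = 39.6 + 84.1 + 40 = 163.7 lb.
K₂O mass = 44%×39.6 + 8%×84.1 + 0%×40 = 24.152 lb.
% K₂O = 24.152 / 163.7 = 14.7538%.

14.754% K₂O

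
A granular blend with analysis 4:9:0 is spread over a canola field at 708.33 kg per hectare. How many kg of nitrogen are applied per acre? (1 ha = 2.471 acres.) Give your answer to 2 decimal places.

11.47 kg N per acre

nitrogen per hectare = 708.33 × 4% = 28.3332 kg.
Convert to per acre: 28.3332 × 0.404694 = 11.4663 kg.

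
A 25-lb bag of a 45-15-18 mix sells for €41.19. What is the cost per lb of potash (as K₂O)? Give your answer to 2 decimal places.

K₂O in bag = 25 × 18% = 4.5 lb.
Cost per lb K₂O = €41.19 / 4.5 = €9.1533.

€9.15 per lb K₂O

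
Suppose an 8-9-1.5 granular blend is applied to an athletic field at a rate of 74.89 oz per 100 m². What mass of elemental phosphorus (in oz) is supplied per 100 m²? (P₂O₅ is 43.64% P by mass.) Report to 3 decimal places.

2.941 oz P per hundred sq m

P₂O₅ per 100 m² = 74.89 × 9% = 6.7401 oz.
Elemental P = 6.7401 × 0.4364 = 2.94138 oz per 100 m².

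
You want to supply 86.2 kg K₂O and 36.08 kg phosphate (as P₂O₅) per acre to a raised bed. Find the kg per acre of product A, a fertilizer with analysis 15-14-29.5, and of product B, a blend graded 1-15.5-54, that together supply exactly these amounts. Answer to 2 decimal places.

Let a = kg of product A, b = kg of product B (per acre).
K₂O: 0.295·a + 0.54·b = 86.2
P₂O₅: 0.14·a + 0.155·b = 36.08
Eliminate a: (row1) − 0.295/0.14·(row2) → 0.213393·b = 10.1743, so b = 47.6787.
Back-substitute: a = (86.2 − 0.54·47.6787) / 0.295 = 204.927.

204.93 kg product A, 47.68 kg product B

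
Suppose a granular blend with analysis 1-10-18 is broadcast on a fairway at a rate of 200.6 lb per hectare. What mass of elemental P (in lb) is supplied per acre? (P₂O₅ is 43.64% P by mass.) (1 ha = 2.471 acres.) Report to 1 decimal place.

P₂O₅ per hectare = 200.6 × 10% = 20.06 lb.
Elemental P = 20.06 × 0.4364 = 8.75418 lb per hectare.
Convert to per acre: 8.75418 × 0.404694 = 3.54277 lb.

3.5 lb P per acre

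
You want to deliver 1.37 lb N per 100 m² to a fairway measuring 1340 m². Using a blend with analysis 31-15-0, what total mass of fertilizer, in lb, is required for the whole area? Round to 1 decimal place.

Product per 100 m² = 1.37 / 31% = 4.41935 lb.
Total product = 4.41935 × 1340 / 100 = 59.2194 lb.

59.2 lb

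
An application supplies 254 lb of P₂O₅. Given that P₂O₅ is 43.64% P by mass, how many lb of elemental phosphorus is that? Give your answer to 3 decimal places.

P = 254 × 0.4364 = 110.8456 lb.

110.846 lb P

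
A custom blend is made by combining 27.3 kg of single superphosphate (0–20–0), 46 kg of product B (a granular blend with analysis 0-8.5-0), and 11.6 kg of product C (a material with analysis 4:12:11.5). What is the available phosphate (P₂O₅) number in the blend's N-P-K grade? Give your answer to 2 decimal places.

12.68% P₂O₅

Total mass = 27.3 + 46 + 11.6 = 84.9 kg.
P₂O₅ mass = 20%×27.3 + 8.5%×46 + 12%×11.6 = 10.762 kg.
% P₂O₅ = 10.762 / 84.9 = 12.6761%.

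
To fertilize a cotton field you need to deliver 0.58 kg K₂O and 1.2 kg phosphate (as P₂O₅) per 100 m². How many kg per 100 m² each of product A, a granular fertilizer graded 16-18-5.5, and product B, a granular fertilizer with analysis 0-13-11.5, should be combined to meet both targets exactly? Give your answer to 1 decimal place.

4.6 kg product A, 2.8 kg product B

With a, b = kg per 100 m² of product A and product B:
K₂O: 0.055·a + 0.115·b = 0.58
P₂O₅: 0.18·a + 0.13·b = 1.2
From row1: a = (0.58 − 0.115·b) / 0.055.
Into row2: 0.18·(0.58 − 0.115·b)/0.055 + 0.13·b = 1.2 → b = 2.83395, a = 4.61993.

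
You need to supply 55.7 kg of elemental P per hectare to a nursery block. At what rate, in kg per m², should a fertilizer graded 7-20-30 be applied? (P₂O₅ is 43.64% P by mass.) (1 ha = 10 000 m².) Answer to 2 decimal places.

0.06 kg of product per sq m

As P₂O₅: 55.7 / 0.4364 = 127.635 kg per hectare.
Product per hectare = 127.635 / 20% = 638.176 kg.
Convert to per m²: 638.176 × 0.0001 = 0.0638176 kg.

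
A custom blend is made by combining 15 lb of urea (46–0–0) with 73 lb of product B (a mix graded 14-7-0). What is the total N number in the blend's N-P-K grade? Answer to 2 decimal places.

Total mass = 15 + 73 = 88 lb.
N mass = 46%×15 + 14%×73 = 17.12 lb.
% N = 17.12 / 88 = 19.4545%.

19.45% N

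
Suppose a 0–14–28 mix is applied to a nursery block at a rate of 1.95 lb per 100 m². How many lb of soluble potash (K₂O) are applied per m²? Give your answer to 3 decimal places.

K₂O per 100 m² = 1.95 × 28% = 0.546 lb.
Convert to per m²: 0.546 × 0.01 = 0.00546 lb.

0.005 lb K₂O per sq m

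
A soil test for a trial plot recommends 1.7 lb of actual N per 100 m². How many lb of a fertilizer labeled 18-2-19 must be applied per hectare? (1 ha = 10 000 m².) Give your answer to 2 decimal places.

Product per 100 m² = 1.7 / 18% = 9.44444 lb.
Convert to per hectare: 9.44444 × 100 = 944.444 lb.

944.44 lb of product per hectare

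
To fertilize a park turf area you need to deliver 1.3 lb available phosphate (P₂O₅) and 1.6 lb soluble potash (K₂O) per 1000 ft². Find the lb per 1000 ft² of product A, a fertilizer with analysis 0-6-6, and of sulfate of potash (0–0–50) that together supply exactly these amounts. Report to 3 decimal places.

Let a = lb of product A, b = lb of sulfate of potash (per 1000 ft²).
P₂O₅: 0.06·a + 0·b = 1.3
K₂O: 0.06·a + 0.5·b = 1.6
Solving simultaneously: a = 21.6667, b = 0.6.

21.667 lb product A, 0.600 lb sulfate of potash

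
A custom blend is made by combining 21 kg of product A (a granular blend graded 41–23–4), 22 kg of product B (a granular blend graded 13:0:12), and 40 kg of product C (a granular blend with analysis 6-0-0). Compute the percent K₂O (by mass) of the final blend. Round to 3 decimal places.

Total mass = 21 + 22 + 40 = 83 kg.
K₂O mass = 4%×21 + 12%×22 + 0%×40 = 3.48 kg.
% K₂O = 3.48 / 83 = 4.19277%.

4.193% K₂O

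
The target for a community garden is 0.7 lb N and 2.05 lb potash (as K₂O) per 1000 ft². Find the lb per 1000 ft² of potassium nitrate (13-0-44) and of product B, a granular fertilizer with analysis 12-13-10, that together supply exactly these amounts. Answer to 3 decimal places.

Per-1000 ft² balance (a = potassium nitrate, b = product B):
N: 0.13·a + 0.12·b = 0.7
K₂O: 0.44·a + 0.1·b = 2.05
Eliminate b: (row1) − 0.12/0.1·(row2) → -0.398·a = -1.76, so a = 4.42211.
Then b = (2.05 − 0.44·4.42211) / 0.1 = 1.04271.

4.422 lb potassium nitrate, 1.043 lb product B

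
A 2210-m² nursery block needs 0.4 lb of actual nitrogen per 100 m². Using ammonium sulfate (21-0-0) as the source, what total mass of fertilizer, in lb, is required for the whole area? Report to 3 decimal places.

Product per 100 m² = 0.4 / 21% = 1.90476 lb.
Total product = 1.90476 × 2210 / 100 = 42.0952 lb.

42.095 lb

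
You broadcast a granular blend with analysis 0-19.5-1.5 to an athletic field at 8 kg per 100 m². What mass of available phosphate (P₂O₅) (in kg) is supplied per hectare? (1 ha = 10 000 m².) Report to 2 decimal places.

P₂O₅ per 100 m² = 8 × 19.5% = 1.56 kg.
Convert to per hectare: 1.56 × 100 = 156 kg.

156.00 kg P₂O₅ per hectare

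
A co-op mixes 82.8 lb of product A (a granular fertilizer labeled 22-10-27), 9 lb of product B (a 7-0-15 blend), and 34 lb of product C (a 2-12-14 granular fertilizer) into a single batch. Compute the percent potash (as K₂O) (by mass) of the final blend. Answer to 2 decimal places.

22.63% K₂O

Total mass = 82.8 + 9 + 34 = 125.8 lb.
K₂O mass = 27%×82.8 + 15%×9 + 14%×34 = 28.466 lb.
% K₂O = 28.466 / 125.8 = 22.628%.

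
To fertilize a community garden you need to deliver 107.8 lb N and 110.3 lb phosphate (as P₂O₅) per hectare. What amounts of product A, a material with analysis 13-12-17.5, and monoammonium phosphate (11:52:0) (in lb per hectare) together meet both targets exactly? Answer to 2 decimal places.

Let a = lb of product A, b = lb of monoammonium phosphate (per hectare).
N: 0.13·a + 0.11·b = 107.8
P₂O₅: 0.12·a + 0.52·b = 110.3
Eliminate a: (row1) − 0.13/0.12·(row2) → -0.453333·b = -11.6917, so b = 25.7904.
Back-substitute: a = (107.8 − 0.11·25.7904) / 0.13 = 807.408.

807.41 lb product A, 25.79 lb monoammonium phosphate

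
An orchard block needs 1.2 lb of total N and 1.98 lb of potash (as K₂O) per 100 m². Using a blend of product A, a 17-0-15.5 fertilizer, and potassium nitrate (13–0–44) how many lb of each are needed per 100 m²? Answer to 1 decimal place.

With a, b = lb per 100 m² of product A and potassium nitrate:
N: 0.17·a + 0.13·b = 1.2
K₂O: 0.155·a + 0.44·b = 1.98
Eliminate a: (row1) − 0.17/0.155·(row2) → -0.352581·b = -0.971613, so b = 2.75572.
Back-substitute: a = (1.2 − 0.13·2.75572) / 0.17 = 4.95151.

5.0 lb product A, 2.8 lb potassium nitrate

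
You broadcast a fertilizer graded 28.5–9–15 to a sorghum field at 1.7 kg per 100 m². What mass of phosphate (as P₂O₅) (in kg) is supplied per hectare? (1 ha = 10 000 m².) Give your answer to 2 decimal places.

P₂O₅ per 100 m² = 1.7 × 9% = 0.153 kg.
Convert to per hectare: 0.153 × 100 = 15.3 kg.

15.30 kg P₂O₅ per hectare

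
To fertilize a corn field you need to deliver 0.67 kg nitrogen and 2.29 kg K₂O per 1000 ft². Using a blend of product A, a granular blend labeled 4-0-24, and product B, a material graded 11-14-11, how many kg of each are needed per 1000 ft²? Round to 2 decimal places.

8.10 kg product A, 3.15 kg product B

With a, b = kg per 1000 ft² of product A and product B:
N: 0.04·a + 0.11·b = 0.67
K₂O: 0.24·a + 0.11·b = 2.29
Eliminate b: (row1) − 0.11/0.11·(row2) → -0.2·a = -1.62, so a = 8.1.
Then b = (2.29 − 0.24·8.1) / 0.11 = 3.14545.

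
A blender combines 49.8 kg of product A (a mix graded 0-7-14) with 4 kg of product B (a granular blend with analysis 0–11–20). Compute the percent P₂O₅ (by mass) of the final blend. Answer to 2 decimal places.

7.30% P₂O₅

Total mass = 49.8 + 4 = 53.8 kg.
P₂O₅ mass = 7%×49.8 + 11%×4 = 3.926 kg.
% P₂O₅ = 3.926 / 53.8 = 7.2974%.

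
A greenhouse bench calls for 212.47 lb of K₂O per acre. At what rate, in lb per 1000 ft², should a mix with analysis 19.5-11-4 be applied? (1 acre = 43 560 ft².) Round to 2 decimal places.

121.94 lb of product per thousand sq ft

Product per acre = 212.47 / 4% = 5311.75 lb.
Convert to per 1000 ft²: 5311.75 × 0.0229568 = 121.941 lb.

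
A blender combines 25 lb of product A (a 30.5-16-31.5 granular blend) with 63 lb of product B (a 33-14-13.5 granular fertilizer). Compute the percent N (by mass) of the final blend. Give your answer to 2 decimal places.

32.29% N

Total mass = 25 + 63 = 88 lb.
N mass = 30.5%×25 + 33%×63 = 28.415 lb.
% N = 28.415 / 88 = 32.2898%.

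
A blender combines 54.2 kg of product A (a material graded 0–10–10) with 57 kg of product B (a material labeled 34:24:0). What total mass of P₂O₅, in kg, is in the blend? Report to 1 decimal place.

P₂O₅ mass = 10%×54.2 + 24%×57 = 19.1 kg.

19.1 kg P₂O₅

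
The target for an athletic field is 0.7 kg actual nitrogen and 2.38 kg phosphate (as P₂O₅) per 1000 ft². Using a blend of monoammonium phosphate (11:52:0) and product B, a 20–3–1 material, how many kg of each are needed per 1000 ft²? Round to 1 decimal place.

With a, b = kg per 1000 ft² of monoammonium phosphate and product B:
N: 0.11·a + 0.2·b = 0.7
P₂O₅: 0.52·a + 0.03·b = 2.38
From row1: a = (0.7 − 0.2·b) / 0.11.
Into row2: 0.52·(0.7 − 0.2·b)/0.11 + 0.03·b = 2.38 → b = 1.0149, a = 4.51837.

4.5 kg monoammonium phosphate, 1.0 kg product B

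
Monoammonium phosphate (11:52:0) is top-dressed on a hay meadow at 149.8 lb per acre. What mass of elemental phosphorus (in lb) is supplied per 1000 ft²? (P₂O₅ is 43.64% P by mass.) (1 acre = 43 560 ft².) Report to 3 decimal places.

0.780 lb P per thousand sq ft

P₂O₅ per acre = 149.8 × 52% = 77.896 lb.
Elemental P = 77.896 × 0.4364 = 33.9938 lb per acre.
Convert to per 1000 ft²: 33.9938 × 0.0229568 = 0.780391 lb.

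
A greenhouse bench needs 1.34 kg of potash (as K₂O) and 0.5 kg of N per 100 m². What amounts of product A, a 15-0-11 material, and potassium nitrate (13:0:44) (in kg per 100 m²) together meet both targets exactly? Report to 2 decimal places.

0.89 kg product A, 2.82 kg potassium nitrate

With a, b = kg per 100 m² of product A and potassium nitrate:
K₂O: 0.11·a + 0.44·b = 1.34
N: 0.15·a + 0.13·b = 0.5
Eliminate a: (row1) − 0.11/0.15·(row2) → 0.344667·b = 0.973333, so b = 2.82398.
Back-substitute: a = (1.34 − 0.44·2.82398) / 0.11 = 0.88588.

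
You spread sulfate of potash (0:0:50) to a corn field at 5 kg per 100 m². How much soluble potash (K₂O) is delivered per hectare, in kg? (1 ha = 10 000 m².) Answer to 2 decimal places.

250.00 kg K₂O per hectare

K₂O per 100 m² = 5 × 50% = 2.5 kg.
Convert to per hectare: 2.5 × 100 = 250 kg.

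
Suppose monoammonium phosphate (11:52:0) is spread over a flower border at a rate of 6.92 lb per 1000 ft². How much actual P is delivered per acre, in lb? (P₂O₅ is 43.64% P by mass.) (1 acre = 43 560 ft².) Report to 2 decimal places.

P₂O₅ per 1000 ft² = 6.92 × 52% = 3.5984 lb.
Elemental P = 3.5984 × 0.4364 = 1.57034 lb per 1000 ft².
Convert to per acre: 1.57034 × 43.56 = 68.4041 lb.

68.40 lb P per acre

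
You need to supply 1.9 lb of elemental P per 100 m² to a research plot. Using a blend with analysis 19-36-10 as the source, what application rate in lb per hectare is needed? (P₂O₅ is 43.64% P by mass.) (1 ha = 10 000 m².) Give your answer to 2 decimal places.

1209.39 lb of product per hectare

As P₂O₅: 1.9 / 0.4364 = 4.3538 lb per 100 m².
Product per 100 m² = 4.3538 / 36% = 12.0939 lb.
Convert to per hectare: 12.0939 × 100 = 1209.38996 lb.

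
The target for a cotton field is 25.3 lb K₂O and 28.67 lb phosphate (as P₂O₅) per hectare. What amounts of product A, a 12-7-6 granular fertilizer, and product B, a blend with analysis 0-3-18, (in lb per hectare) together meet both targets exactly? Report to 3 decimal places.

407.556 lb product A, 4.704 lb product B

Let a = lb of product A, b = lb of product B (per hectare).
K₂O: 0.06·a + 0.18·b = 25.3
P₂O₅: 0.07·a + 0.03·b = 28.67
Eliminate a: (row1) − 0.06/0.07·(row2) → 0.154286·b = 0.725714, so b = 4.7037.
Back-substitute: a = (25.3 − 0.18·4.7037) / 0.06 = 407.5556.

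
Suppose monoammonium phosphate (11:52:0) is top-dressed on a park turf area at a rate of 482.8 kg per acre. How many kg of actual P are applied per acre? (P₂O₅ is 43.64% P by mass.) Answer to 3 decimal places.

109.561 kg P per acre

P₂O₅ per acre = 482.8 × 52% = 251.056 kg.
Elemental P = 251.056 × 0.4364 = 109.5608 kg per acre.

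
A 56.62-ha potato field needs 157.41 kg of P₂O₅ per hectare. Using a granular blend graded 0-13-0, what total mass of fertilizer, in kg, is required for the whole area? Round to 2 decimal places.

Product per hectare = 157.41 / 13% = 1210.85 kg.
Total product = 1210.85 × 56.62 = 68558.109 kg.

68558.11 kg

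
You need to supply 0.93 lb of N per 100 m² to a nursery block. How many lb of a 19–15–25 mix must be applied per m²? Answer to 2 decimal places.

Product per 100 m² = 0.93 / 19% = 4.89474 lb.
Convert to per m²: 4.89474 × 0.01 = 0.0489474 lb.

0.05 lb of product per sq m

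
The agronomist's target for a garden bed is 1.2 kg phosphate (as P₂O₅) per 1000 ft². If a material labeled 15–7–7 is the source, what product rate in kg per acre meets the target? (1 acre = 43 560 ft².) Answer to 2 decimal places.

Product per 1000 ft² = 1.2 / 7% = 17.1429 kg.
Convert to per acre: 17.1429 × 43.56 = 746.743 kg.

746.74 kg of product per acre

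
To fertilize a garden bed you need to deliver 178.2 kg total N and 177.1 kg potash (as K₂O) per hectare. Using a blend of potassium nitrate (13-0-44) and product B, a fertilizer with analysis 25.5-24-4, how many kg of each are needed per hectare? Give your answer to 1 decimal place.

355.4 kg potassium nitrate, 517.6 kg product B

With a, b = kg per hectare of potassium nitrate and product B:
N: 0.13·a + 0.255·b = 178.2
K₂O: 0.44·a + 0.04·b = 177.1
Eliminate b: (row1) − 0.255/0.04·(row2) → -2.675·a = -950.812, so a = 355.444.
Then b = (177.1 − 0.44·355.444) / 0.04 = 517.617.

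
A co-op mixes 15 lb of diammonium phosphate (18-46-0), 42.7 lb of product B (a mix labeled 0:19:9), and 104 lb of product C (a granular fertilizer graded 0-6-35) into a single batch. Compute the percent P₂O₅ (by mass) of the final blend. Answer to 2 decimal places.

13.14% P₂O₅

Total mass = 15 + 42.7 + 104 = 161.7 lb.
P₂O₅ mass = 46%×15 + 19%×42.7 + 6%×104 = 21.253 lb.
% P₂O₅ = 21.253 / 161.7 = 13.1435%.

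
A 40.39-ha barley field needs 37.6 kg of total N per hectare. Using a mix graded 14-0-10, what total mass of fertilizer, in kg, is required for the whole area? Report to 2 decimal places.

10847.60 kg

Product per hectare = 37.6 / 14% = 268.571 kg.
Total product = 268.571 × 40.39 = 10847.6 kg.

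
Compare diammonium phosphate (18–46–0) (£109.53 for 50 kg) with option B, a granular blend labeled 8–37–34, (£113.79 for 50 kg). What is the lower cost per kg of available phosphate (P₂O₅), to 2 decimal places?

£4.76 per kg P₂O₅ (diammonium phosphate)

diammonium phosphate: P₂O₅ per bag = 50 × 46% = 23 kg; cost = 109.53 / 23 = £4.7622/kg P₂O₅.
option B: P₂O₅ per bag = 50 × 37% = 18.5 kg; cost = 113.79 / 18.5 = £6.1508/kg P₂O₅.
diammonium phosphate is cheaper.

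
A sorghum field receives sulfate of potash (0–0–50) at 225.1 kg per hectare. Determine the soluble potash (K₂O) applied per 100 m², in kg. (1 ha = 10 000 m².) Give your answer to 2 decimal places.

K₂O per hectare = 225.1 × 50% = 112.55 kg.
Convert to per 100 m²: 112.55 × 0.01 = 1.1255 kg.

1.13 kg K₂O per hundred sq m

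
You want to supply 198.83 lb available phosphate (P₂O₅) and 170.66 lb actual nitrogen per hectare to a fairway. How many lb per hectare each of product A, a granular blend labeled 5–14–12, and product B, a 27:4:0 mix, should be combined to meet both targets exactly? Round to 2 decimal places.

1308.87 lb product A, 389.69 lb product B

Per-hectare balance (a = product A, b = product B):
P₂O₅: 0.14·a + 0.04·b = 198.83
N: 0.05·a + 0.27·b = 170.66
Eliminate b: (row1) − 0.04/0.27·(row2) → 0.132593·a = 173.547, so a = 1308.874.
Then b = (170.66 − 0.05·1308.874) / 0.27 = 389.6899.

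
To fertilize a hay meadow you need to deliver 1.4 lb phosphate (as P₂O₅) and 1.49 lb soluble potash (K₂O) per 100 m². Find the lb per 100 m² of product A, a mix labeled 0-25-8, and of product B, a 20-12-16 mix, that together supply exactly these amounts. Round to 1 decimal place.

With a, b = lb per 100 m² of product A and product B:
P₂O₅: 0.25·a + 0.12·b = 1.4
K₂O: 0.08·a + 0.16·b = 1.49
Eliminate b: (row1) − 0.12/0.16·(row2) → 0.19·a = 0.2825, so a = 1.48684.
Then b = (1.49 − 0.08·1.48684) / 0.16 = 8.56908.

1.5 lb product A, 8.6 lb product B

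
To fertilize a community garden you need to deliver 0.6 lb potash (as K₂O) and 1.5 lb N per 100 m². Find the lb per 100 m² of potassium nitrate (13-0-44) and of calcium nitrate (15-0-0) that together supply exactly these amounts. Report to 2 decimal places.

Per-100 m² balance (a = potassium nitrate, b = calcium nitrate):
K₂O: 0.44·a + 0·b = 0.6
N: 0.13·a + 0.15·b = 1.5
Solving simultaneously: a = 1.36364, b = 8.81818.

1.36 lb potassium nitrate, 8.82 lb calcium nitrate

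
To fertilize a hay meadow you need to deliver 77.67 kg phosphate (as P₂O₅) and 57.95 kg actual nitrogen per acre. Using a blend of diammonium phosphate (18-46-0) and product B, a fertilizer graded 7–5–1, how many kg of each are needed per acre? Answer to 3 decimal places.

109.457 kg diammonium phosphate, 546.397 kg product B

With a, b = kg per acre of diammonium phosphate and product B:
P₂O₅: 0.46·a + 0.05·b = 77.67
N: 0.18·a + 0.07·b = 57.95
Eliminate b: (row1) − 0.05/0.07·(row2) → 0.331429·a = 36.2771, so a = 109.4569.
Then b = (57.95 − 0.18·109.4569) / 0.07 = 546.3966.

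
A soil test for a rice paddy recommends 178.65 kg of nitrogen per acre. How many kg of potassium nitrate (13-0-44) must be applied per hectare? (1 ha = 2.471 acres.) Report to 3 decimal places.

3395.724 kg of product per hectare

Product per acre = 178.65 / 13% = 1374.23 kg.
Convert to per hectare: 1374.23 × 2.471 = 3395.7242 kg.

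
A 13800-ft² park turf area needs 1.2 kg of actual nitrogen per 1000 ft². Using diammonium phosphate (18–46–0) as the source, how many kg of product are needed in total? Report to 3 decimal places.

92.000 kg

Product per 1000 ft² = 1.2 / 18% = 6.66667 kg.
Total product = 6.66667 × 13800 / 1000 = 92 kg.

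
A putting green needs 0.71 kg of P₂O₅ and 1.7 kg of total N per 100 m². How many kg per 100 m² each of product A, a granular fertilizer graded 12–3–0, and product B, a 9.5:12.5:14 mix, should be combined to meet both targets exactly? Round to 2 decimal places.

Per-100 m² balance (a = product A, b = product B):
P₂O₅: 0.03·a + 0.125·b = 0.71
N: 0.12·a + 0.095·b = 1.7
Eliminate b: (row1) − 0.125/0.095·(row2) → -0.127895·a = -1.52684, so a = 11.9383.
Then b = (1.7 − 0.12·11.9383) / 0.095 = 2.81481.

11.94 kg product A, 2.81 kg product B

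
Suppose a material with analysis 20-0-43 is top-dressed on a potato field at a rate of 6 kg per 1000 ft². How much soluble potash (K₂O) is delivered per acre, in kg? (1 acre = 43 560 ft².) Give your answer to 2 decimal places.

112.38 kg K₂O per acre

K₂O per 1000 ft² = 6 × 43% = 2.58 kg.
Convert to per acre: 2.58 × 43.56 = 112.3848 kg.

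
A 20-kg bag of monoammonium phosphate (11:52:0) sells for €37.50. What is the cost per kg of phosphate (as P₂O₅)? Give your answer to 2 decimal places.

P₂O₅ in bag = 20 × 52% = 10.4 kg.
Cost per kg P₂O₅ = €37.50 / 10.4 = €3.6058.

€3.61 per kg P₂O₅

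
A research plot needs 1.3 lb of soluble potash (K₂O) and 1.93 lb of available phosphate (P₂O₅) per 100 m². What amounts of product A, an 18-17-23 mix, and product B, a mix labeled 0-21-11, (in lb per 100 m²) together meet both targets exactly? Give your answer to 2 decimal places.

Per-100 m² balance (a = product A, b = product B):
K₂O: 0.23·a + 0.11·b = 1.3
P₂O₅: 0.17·a + 0.21·b = 1.93
Solving simultaneously: a = 2.05068, b = 7.53041.

2.05 lb product A, 7.53 lb product B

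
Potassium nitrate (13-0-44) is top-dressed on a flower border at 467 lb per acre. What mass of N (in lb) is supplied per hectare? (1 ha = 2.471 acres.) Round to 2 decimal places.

150.01 lb N per hectare

nitrogen per acre = 467 × 13% = 60.71 lb.
Convert to per hectare: 60.71 × 2.471 = 150.014 lb.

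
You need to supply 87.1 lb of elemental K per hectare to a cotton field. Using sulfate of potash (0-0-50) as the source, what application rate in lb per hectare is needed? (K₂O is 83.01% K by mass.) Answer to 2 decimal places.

209.85 lb of product per hectare

As K₂O: 87.1 / 0.8301 = 104.927 lb per hectare.
Product per hectare = 104.927 / 50% = 209.854 lb.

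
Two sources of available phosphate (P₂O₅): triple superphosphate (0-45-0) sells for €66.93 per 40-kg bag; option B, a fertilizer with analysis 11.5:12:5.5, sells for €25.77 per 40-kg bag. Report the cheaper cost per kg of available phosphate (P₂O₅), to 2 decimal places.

triple superphosphate: P₂O₅ per bag = 40 × 45% = 18 kg; cost = 66.93 / 18 = €3.7183/kg P₂O₅.
option B: P₂O₅ per bag = 40 × 12% = 4.8 kg; cost = 25.77 / 4.8 = €5.3688/kg P₂O₅.
triple superphosphate is cheaper.

€3.72 per kg P₂O₅ (triple superphosphate)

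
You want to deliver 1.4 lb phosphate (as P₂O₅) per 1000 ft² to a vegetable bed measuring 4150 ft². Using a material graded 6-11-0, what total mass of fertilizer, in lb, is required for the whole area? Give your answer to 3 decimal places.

52.818 lb

Product per 1000 ft² = 1.4 / 11% = 12.7273 lb.
Total product = 12.7273 × 4150 / 1000 = 52.8182 lb.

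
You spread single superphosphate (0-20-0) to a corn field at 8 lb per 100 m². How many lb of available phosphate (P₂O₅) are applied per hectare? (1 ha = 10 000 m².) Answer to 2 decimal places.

P₂O₅ per 100 m² = 8 × 20% = 1.6 lb.
Convert to per hectare: 1.6 × 100 = 160 lb.

160.00 lb P₂O₅ per hectare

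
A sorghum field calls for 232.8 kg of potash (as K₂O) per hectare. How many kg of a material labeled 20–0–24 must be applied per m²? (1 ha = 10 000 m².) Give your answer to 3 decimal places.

Product per hectare = 232.8 / 24% = 970 kg.
Convert to per m²: 970 × 0.0001 = 0.097 kg.

0.097 kg of product per sq m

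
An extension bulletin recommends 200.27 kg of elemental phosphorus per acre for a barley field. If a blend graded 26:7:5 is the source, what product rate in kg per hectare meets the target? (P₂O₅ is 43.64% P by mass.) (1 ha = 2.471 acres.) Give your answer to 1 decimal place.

16199.7 kg of product per hectare

As P₂O₅: 200.27 / 0.4364 = 458.914 kg per acre.
Product per acre = 458.914 / 7% = 6555.91 kg.
Convert to per hectare: 6555.91 × 2.471 = 16199.66 kg.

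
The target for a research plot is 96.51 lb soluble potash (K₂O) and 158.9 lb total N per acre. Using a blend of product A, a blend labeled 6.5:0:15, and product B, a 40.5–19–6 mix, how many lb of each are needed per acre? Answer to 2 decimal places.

With a, b = lb per acre of product A and product B:
K₂O: 0.15·a + 0.06·b = 96.51
N: 0.065·a + 0.405·b = 158.9
Eliminate a: (row1) − 0.15/0.065·(row2) → -0.874615·b = -270.182, so b = 308.916.
Back-substitute: a = (96.51 − 0.06·308.916) / 0.15 = 519.834.

519.83 lb product A, 308.92 lb product B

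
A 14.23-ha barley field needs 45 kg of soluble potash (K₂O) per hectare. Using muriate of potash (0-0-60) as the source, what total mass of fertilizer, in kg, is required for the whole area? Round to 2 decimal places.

1067.25 kg

Product per hectare = 45 / 60% = 75 kg.
Total product = 75 × 14.23 = 1067.25 kg.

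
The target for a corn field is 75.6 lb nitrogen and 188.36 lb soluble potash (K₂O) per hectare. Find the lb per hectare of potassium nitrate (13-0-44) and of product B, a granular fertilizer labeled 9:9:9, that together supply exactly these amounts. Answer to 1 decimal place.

363.7 lb potassium nitrate, 314.6 lb product B

Let a = lb of potassium nitrate, b = lb of product B (per hectare).
N: 0.13·a + 0.09·b = 75.6
K₂O: 0.44·a + 0.09·b = 188.36
From row1: a = (75.6 − 0.09·b) / 0.13.
Into row2: 0.44·(75.6 − 0.09·b)/0.13 + 0.09·b = 188.36 → b = 314.595, a = 363.742.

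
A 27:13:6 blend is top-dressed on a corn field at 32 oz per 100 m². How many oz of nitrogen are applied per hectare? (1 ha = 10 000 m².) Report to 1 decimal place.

864.0 oz N per hectare

nitrogen per 100 m² = 32 × 27% = 8.64 oz.
Convert to per hectare: 8.64 × 100 = 864 oz.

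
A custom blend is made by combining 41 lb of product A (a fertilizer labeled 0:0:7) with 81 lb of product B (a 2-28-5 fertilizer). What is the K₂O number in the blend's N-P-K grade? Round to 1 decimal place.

Total mass = 41 + 81 = 122 lb.
K₂O mass = 7%×41 + 5%×81 = 6.92 lb.
% K₂O = 6.92 / 122 = 5.67213%.

5.7% K₂O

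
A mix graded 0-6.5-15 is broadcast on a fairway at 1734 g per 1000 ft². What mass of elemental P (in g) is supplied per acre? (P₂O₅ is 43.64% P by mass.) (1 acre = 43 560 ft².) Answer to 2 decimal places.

P₂O₅ per 1000 ft² = 1734 × 6.5% = 112.71 g.
Elemental P = 112.71 × 0.4364 = 49.1866 g per 1000 ft².
Convert to per acre: 49.1866 × 43.56 = 2142.5702 g.

2142.57 g P per acre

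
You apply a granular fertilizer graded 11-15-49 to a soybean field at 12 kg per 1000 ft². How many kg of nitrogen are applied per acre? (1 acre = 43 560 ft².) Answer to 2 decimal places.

nitrogen per 1000 ft² = 12 × 11% = 1.32 kg.
Convert to per acre: 1.32 × 43.56 = 57.4992 kg.

57.50 kg N per acre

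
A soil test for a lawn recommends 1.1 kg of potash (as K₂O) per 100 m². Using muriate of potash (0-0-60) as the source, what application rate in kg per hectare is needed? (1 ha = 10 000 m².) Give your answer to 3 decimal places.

Product per 100 m² = 1.1 / 60% = 1.83333 kg.
Convert to per hectare: 1.83333 × 100 = 183.3333 kg.

183.333 kg of product per hectare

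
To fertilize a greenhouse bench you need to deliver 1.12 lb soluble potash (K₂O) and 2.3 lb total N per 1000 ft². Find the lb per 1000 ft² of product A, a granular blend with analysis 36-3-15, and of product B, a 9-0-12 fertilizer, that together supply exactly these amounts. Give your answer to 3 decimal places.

5.899 lb product A, 1.960 lb product B

Let a = lb of product A, b = lb of product B (per 1000 ft²).
K₂O: 0.15·a + 0.12·b = 1.12
N: 0.36·a + 0.09·b = 2.3
Eliminate b: (row1) − 0.12/0.09·(row2) → -0.33·a = -1.94667, so a = 5.89899.
Then b = (2.3 − 0.36·5.89899) / 0.09 = 1.9596.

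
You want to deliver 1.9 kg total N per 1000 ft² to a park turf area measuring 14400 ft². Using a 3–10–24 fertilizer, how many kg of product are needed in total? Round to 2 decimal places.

912.00 kg

Product per 1000 ft² = 1.9 / 3% = 63.3333 kg.
Total product = 63.3333 × 14400 / 1000 = 912 kg.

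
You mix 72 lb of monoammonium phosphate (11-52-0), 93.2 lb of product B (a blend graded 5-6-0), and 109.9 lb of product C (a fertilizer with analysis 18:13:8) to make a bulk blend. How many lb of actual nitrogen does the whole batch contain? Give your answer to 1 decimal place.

32.4 lb N

N mass = 11%×72 + 5%×93.2 + 18%×109.9 = 32.362 lb.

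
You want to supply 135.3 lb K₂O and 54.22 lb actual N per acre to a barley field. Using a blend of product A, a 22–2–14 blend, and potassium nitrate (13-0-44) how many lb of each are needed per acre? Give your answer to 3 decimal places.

79.743 lb product A, 282.127 lb potassium nitrate

Let a = lb of product A, b = lb of potassium nitrate (per acre).
K₂O: 0.14·a + 0.44·b = 135.3
N: 0.22·a + 0.13·b = 54.22
From row1: a = (135.3 − 0.44·b) / 0.14.
Into row2: 0.22·(135.3 − 0.44·b)/0.14 + 0.13·b = 54.22 → b = 282.1272, a = 79.743003.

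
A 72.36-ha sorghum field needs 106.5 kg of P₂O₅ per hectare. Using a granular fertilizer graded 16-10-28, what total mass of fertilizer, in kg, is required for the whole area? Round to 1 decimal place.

77063.4 kg

Product per hectare = 106.5 / 10% = 1065 kg.
Total product = 1065 × 72.36 = 77063.4 kg.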